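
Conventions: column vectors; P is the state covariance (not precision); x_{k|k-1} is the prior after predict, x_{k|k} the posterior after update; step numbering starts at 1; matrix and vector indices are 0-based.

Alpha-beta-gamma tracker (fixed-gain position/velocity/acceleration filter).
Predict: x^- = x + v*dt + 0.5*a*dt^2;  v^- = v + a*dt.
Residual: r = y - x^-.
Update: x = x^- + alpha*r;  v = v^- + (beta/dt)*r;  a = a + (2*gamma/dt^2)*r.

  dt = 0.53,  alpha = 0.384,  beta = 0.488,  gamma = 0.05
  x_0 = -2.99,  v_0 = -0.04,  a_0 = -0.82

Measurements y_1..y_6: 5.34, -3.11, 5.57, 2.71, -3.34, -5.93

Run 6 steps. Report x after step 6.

step 1: x_pred=-3.1264  r=8.4664  x^+=0.1247  v^+=7.3208  a^+=2.1940
step 2: x_pred=4.3129  r=-7.4229  x^+=1.4625  v^+=1.6490  a^+=-0.4485
step 3: x_pred=2.2735  r=3.2965  x^+=3.5393  v^+=4.4466  a^+=0.7250
step 4: x_pred=5.9978  r=-3.2878  x^+=4.7353  v^+=1.8035  a^+=-0.4454
step 5: x_pred=5.6286  r=-8.9686  x^+=2.1847  v^+=-6.6905  a^+=-3.6383
step 6: x_pred=-1.8723  r=-4.0577  x^+=-3.4304  v^+=-12.3549  a^+=-5.0828

x_post = -3.4304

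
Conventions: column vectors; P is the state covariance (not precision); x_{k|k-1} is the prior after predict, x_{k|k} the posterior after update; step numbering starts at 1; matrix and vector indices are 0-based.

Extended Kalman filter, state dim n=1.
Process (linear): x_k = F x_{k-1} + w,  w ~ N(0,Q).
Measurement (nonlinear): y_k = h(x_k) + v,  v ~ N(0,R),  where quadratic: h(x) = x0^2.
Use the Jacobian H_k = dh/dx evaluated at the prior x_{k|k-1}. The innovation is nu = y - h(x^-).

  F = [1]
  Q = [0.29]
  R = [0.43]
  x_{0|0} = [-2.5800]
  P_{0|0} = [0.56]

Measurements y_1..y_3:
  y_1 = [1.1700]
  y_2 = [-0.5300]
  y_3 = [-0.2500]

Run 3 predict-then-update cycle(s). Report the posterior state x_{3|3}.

x_post = [-0.3913]

step 1: x^-=[-2.5800]  P^-=[0.8500]  H_jac=[-5.1600]  S=[23.0618]  K=[-0.1902]  nu=[-5.4864]  x^+=[-1.5366]  P^+=[0.0158]
step 2: x^-=[-1.5366]  P^-=[0.3058]  H_jac=[-3.0731]  S=[3.3185]  K=[-0.2832]  nu=[-2.8910]  x^+=[-0.7177]  P^+=[0.0396]
step 3: x^-=[-0.7177]  P^-=[0.3296]  H_jac=[-1.4354]  S=[1.1092]  K=[-0.4266]  nu=[-0.7651]  x^+=[-0.3913]  P^+=[0.1278]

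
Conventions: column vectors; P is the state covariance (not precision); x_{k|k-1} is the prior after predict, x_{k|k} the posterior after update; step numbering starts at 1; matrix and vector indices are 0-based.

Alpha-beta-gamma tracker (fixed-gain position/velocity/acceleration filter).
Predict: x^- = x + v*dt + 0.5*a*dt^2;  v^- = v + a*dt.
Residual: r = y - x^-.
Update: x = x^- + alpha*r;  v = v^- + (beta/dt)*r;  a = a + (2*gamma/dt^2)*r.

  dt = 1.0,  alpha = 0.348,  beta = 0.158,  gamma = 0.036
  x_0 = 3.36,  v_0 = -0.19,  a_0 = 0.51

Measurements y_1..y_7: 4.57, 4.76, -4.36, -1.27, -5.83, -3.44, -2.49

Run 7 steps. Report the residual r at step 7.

step 1: x_pred=3.4250  r=1.1450  x^+=3.8235  v^+=0.5009  a^+=0.5924
step 2: x_pred=4.6206  r=0.1394  x^+=4.6691  v^+=1.1154  a^+=0.6025
step 3: x_pred=6.0857  r=-10.4457  x^+=2.4506  v^+=0.0674  a^+=-0.1496
step 4: x_pred=2.4432  r=-3.7132  x^+=1.1510  v^+=-0.6689  a^+=-0.4170
step 5: x_pred=0.2737  r=-6.1037  x^+=-1.8504  v^+=-2.0502  a^+=-0.8564
step 6: x_pred=-4.3288  r=0.8888  x^+=-4.0195  v^+=-2.7662  a^+=-0.7924
step 7: x_pred=-7.1820  r=4.6920  x^+=-5.5492  v^+=-2.8173  a^+=-0.4546

resid = 4.6920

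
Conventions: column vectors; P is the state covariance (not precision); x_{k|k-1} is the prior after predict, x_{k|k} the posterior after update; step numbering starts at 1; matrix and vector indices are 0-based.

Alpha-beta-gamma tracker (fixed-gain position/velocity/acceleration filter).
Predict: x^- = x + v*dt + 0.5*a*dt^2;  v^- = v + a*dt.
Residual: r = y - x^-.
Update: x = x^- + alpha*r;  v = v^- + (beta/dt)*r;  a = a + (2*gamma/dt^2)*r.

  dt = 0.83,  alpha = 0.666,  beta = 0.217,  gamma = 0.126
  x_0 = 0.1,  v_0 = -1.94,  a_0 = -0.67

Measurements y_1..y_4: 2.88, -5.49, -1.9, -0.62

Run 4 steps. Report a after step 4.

a_post = 1.6584

step 1: x_pred=-1.7410  r=4.6210  x^+=1.3366  v^+=-1.2880  a^+=1.0204
step 2: x_pred=0.6190  r=-6.1090  x^+=-3.4496  v^+=-2.0383  a^+=-1.2143
step 3: x_pred=-5.5596  r=3.6596  x^+=-3.1223  v^+=-2.0894  a^+=0.1244
step 4: x_pred=-4.8136  r=4.1936  x^+=-2.0207  v^+=-0.8897  a^+=1.6584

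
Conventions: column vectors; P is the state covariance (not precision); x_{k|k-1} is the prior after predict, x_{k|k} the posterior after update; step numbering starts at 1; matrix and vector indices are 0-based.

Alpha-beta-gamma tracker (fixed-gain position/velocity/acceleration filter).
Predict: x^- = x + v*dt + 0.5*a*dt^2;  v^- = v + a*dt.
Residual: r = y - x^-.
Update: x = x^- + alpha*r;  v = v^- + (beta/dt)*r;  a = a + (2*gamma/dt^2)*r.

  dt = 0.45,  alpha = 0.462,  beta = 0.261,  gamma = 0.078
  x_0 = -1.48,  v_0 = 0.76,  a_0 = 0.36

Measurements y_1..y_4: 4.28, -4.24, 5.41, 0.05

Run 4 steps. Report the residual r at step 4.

resid = -4.5768

step 1: x_pred=-1.1015  r=5.3815  x^+=1.3847  v^+=4.0433  a^+=4.5058
step 2: x_pred=3.6604  r=-7.9004  x^+=0.0104  v^+=1.4887  a^+=-1.5805
step 3: x_pred=0.5203  r=4.8897  x^+=2.7793  v^+=3.6135  a^+=2.1864
step 4: x_pred=4.6268  r=-4.5768  x^+=2.5123  v^+=1.9428  a^+=-1.3394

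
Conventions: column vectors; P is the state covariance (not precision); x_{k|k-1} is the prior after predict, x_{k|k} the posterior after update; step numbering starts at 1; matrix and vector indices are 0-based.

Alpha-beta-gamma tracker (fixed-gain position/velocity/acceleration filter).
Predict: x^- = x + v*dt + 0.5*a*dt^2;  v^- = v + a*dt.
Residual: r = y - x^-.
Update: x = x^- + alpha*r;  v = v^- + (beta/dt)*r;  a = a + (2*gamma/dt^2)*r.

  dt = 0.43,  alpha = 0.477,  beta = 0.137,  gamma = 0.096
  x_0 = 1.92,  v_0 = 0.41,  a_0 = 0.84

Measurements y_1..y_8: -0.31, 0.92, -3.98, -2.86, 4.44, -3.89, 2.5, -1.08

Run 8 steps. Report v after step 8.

v_post = 4.9736

step 1: x_pred=2.1740  r=-2.4840  x^+=0.9891  v^+=-0.0202  a^+=-1.7393
step 2: x_pred=0.8196  r=0.1004  x^+=0.8675  v^+=-0.7361  a^+=-1.6351
step 3: x_pred=0.3998  r=-4.3798  x^+=-1.6894  v^+=-2.8347  a^+=-6.1831
step 4: x_pred=-3.4799  r=0.6199  x^+=-3.1842  v^+=-5.2959  a^+=-5.5394
step 5: x_pred=-5.9736  r=10.4136  x^+=-1.0063  v^+=-4.3600  a^+=5.2740
step 6: x_pred=-2.3935  r=-1.4965  x^+=-3.1073  v^+=-2.5690  a^+=3.7201
step 7: x_pred=-3.8681  r=6.3681  x^+=-0.8305  v^+=1.0596  a^+=10.3327
step 8: x_pred=0.5804  r=-1.6604  x^+=-0.2116  v^+=4.9736  a^+=8.6086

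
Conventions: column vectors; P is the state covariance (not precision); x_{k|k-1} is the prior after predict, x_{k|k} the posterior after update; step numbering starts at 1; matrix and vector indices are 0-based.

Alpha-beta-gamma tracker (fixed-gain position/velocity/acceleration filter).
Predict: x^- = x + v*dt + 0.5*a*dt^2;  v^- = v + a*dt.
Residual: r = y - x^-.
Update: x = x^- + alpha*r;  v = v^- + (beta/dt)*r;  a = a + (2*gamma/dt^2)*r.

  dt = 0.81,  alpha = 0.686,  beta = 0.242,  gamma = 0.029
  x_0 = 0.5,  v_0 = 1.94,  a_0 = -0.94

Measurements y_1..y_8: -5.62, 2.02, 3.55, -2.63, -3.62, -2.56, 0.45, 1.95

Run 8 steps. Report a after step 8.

a_post = 0.2032

step 1: x_pred=1.7630  r=-7.3830  x^+=-3.3017  v^+=-1.0272  a^+=-1.5927
step 2: x_pred=-4.6562  r=6.6762  x^+=-0.0763  v^+=-0.3226  a^+=-1.0025
step 3: x_pred=-0.6665  r=4.2165  x^+=2.2260  v^+=0.1251  a^+=-0.6297
step 4: x_pred=2.1208  r=-4.7508  x^+=-1.1383  v^+=-1.8043  a^+=-1.0497
step 5: x_pred=-2.9441  r=-0.6759  x^+=-3.4078  v^+=-2.8565  a^+=-1.1095
step 6: x_pred=-6.0855  r=3.5255  x^+=-3.6670  v^+=-2.7019  a^+=-0.7978
step 7: x_pred=-6.1173  r=6.5673  x^+=-1.6121  v^+=-1.3860  a^+=-0.2172
step 8: x_pred=-2.8061  r=4.7561  x^+=0.4566  v^+=-0.1410  a^+=0.2032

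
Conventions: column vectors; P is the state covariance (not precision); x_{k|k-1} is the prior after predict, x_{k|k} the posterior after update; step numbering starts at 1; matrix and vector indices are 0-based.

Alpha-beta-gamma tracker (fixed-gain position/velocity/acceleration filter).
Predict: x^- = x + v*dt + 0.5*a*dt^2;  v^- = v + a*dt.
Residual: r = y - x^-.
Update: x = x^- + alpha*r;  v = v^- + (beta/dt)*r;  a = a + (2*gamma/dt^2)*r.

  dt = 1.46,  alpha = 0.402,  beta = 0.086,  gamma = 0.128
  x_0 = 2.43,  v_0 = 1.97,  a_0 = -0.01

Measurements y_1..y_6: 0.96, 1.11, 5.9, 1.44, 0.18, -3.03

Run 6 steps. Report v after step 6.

v_post = -3.9827

step 1: x_pred=5.2955  r=-4.3355  x^+=3.5527  v^+=1.7000  a^+=-0.5307
step 2: x_pred=5.4691  r=-4.3591  x^+=3.7167  v^+=0.6684  a^+=-1.0542
step 3: x_pred=3.5691  r=2.3309  x^+=4.5061  v^+=-0.7334  a^+=-0.7743
step 4: x_pred=2.6102  r=-1.1702  x^+=2.1398  v^+=-1.9327  a^+=-0.9148
step 5: x_pred=-1.6570  r=1.8370  x^+=-0.9186  v^+=-3.1601  a^+=-0.6942
step 6: x_pred=-6.2722  r=3.2422  x^+=-4.9688  v^+=-3.9827  a^+=-0.3048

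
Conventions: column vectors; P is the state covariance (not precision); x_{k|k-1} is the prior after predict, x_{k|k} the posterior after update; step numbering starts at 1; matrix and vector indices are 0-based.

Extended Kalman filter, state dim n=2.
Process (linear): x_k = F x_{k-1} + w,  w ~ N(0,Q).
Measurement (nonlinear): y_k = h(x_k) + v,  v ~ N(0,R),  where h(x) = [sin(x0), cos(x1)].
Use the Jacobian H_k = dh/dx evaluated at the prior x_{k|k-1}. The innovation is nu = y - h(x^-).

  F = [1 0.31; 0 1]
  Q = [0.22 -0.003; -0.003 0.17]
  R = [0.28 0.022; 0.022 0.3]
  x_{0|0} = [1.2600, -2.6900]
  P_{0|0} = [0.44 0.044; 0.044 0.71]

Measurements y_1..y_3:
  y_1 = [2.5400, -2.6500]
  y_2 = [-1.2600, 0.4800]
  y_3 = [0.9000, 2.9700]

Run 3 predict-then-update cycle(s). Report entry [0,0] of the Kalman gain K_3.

step 1: x^-=[0.4261, -2.6900]  P^-=[0.7555 0.2611; 0.2611 0.8800]  H_jac=[0.9106 0.0000; 0.0000 0.4364]  S=[0.9064 0.1258; 0.1258 0.4676]  K=[0.7533 0.0411; 0.1541 0.7799]  nu=[2.1267, -1.7502]  x^+=[1.9561, -3.7272]  P^+=[0.2326 0.0662; 0.0662 0.5439]
step 2: x^-=[0.8007, -3.7272]  P^-=[0.5459 0.2318; 0.2318 0.7139]  H_jac=[0.6962 0.0000; 0.0000 -0.5527]  S=[0.5446 -0.0672; -0.0672 0.5181]  K=[0.6782 -0.1593; 0.2057 -0.7349]  nu=[-1.9778, 1.3134]  x^+=[-0.7500, -5.0992]  P^+=[0.2677 0.0595; 0.0595 0.3907]
step 3: x^-=[-2.3308, -5.0992]  P^-=[0.5622 0.1776; 0.1776 0.5607]  H_jac=[-0.6889 0.0000; 0.0000 -0.9261]  S=[0.5468 0.1353; 0.1353 0.7809]  K=[-0.6855 -0.0918; -0.0619 -0.6542]  nu=[1.6249, 2.5928]  x^+=[-3.6828, -6.8960]  P^+=[0.2816 0.0460; 0.0460 0.2134]

K[0,0] = -0.6855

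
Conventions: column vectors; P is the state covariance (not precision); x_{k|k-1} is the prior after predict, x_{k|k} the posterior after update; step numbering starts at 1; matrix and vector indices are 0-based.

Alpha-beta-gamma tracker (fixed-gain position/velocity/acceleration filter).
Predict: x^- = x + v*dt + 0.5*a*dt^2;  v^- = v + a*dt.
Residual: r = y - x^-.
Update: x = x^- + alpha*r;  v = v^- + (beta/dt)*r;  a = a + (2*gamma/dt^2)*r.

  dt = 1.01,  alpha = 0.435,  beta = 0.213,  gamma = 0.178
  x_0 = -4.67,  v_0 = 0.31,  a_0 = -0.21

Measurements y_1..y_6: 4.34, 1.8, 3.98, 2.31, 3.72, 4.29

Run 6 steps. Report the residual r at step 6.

step 1: x_pred=-4.4640  r=8.8040  x^+=-0.6343  v^+=1.9546  a^+=2.8625
step 2: x_pred=2.7999  r=-0.9999  x^+=2.3649  v^+=4.6348  a^+=2.5135
step 3: x_pred=8.3281  r=-4.3481  x^+=6.4367  v^+=6.2565  a^+=0.9961
step 4: x_pred=13.2638  r=-10.9538  x^+=8.4989  v^+=4.9525  a^+=-2.8266
step 5: x_pred=12.0592  r=-8.3392  x^+=8.4317  v^+=0.3389  a^+=-5.7369
step 6: x_pred=5.8479  r=-1.5579  x^+=5.1702  v^+=-5.7839  a^+=-6.2806

resid = -1.5579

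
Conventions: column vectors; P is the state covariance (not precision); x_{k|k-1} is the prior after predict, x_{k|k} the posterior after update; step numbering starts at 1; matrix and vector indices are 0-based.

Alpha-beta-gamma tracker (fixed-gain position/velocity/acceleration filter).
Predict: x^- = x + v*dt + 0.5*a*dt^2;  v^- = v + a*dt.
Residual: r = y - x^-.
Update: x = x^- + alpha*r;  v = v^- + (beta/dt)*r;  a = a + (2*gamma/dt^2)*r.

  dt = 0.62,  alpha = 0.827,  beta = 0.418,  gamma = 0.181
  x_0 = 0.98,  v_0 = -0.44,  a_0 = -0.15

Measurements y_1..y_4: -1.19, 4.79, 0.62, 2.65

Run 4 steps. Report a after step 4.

a_post = 0.3378

step 1: x_pred=0.6784  r=-1.8684  x^+=-0.8668  v^+=-1.7926  a^+=-1.9095
step 2: x_pred=-2.3452  r=7.1352  x^+=3.5556  v^+=1.8340  a^+=4.8099
step 3: x_pred=5.6171  r=-4.9971  x^+=1.4845  v^+=1.4471  a^+=0.1040
step 4: x_pred=2.4017  r=0.2483  x^+=2.6070  v^+=1.6790  a^+=0.3378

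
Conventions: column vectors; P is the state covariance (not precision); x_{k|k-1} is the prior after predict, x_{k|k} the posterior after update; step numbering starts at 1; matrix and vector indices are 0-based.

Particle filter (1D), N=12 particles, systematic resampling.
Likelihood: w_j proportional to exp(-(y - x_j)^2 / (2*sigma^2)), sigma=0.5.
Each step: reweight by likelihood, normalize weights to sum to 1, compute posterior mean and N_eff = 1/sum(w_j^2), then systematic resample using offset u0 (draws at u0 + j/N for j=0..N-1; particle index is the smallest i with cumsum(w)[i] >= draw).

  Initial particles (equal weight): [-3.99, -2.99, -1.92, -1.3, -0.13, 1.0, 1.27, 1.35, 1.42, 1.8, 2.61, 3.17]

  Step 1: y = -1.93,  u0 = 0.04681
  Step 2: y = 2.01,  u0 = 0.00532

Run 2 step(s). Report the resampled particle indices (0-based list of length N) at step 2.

resampled_idx = [8, 8, 8, 9, 9, 9, 10, 10, 10, 11, 11, 11]

step 1: w=[0.0001, 0.0678, 0.6412, 0.2899, 0.0010, 0.0000, 0.0000, 0.0000, 0.0000, 0.0000, 0.0000, 0.0000]  mean=-1.8113  Neff=2.0010  idx=[1, 2, 2, 2, 2, 2, 2, 2, 3, 3, 3, 3]
step 2: w=[0.0000, 0.0000, 0.0000, 0.0000, 0.0000, 0.0000, 0.0000, 0.0000, 0.2499, 0.2499, 0.2499, 0.2499]  mean=-1.3001  Neff=4.0018  idx=[8, 8, 8, 9, 9, 9, 10, 10, 10, 11, 11, 11]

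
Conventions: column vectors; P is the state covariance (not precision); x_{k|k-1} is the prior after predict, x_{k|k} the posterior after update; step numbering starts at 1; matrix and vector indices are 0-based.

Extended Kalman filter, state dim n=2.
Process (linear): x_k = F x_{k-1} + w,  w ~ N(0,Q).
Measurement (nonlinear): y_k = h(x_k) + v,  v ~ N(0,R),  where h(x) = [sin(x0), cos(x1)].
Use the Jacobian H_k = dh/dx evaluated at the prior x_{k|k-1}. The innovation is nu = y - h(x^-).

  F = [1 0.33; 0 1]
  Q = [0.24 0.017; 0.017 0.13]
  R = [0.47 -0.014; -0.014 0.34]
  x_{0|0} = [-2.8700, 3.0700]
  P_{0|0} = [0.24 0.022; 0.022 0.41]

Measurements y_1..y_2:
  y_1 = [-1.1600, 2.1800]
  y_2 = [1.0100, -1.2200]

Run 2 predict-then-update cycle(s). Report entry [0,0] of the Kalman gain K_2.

K[0,0] = 0.6223

step 1: x^-=[-1.8569, 3.0700]  P^-=[0.5392 0.1743; 0.1743 0.5400]  H_jac=[-0.2822 0.0000; 0.0000 -0.0715]  S=[0.5129 -0.0105; -0.0105 0.3428]  K=[-0.2976 -0.0455; -0.0983 -0.1157]  nu=[-0.2006, 3.1774]  x^+=[-1.9417, 2.7221]  P^+=[0.4933 0.1579; 0.1579 0.5307]
step 2: x^-=[-1.0434, 2.7221]  P^-=[0.8953 0.3500; 0.3500 0.6607]  H_jac=[0.5033 0.0000; 0.0000 -0.4073]  S=[0.6968 -0.0858; -0.0858 0.4496]  K=[0.6223 -0.1984; 0.1835 -0.5635]  nu=[1.8741, -0.3067]  x^+=[0.1837, 3.2388]  P^+=[0.5866 0.1870; 0.1870 0.4767]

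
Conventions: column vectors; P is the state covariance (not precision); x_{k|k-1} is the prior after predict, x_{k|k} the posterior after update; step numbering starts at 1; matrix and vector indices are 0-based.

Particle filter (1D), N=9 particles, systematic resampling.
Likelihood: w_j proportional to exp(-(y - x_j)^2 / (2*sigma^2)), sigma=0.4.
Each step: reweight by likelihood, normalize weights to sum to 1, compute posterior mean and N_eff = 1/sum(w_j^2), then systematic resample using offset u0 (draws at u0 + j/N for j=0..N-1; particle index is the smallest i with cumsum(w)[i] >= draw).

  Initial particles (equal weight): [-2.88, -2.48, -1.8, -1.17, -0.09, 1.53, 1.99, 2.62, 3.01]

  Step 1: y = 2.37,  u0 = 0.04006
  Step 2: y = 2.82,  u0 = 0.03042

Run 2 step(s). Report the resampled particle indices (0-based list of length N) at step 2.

resampled_idx = [2, 4, 4, 5, 6, 6, 7, 7, 8]

step 1: w=[0.0000, 0.0000, 0.0000, 0.0000, 0.0000, 0.0597, 0.3447, 0.4452, 0.1505]  mean=2.3965  Neff=2.9138  idx=[5, 6, 6, 6, 7, 7, 7, 7, 8]
step 2: w=[0.0012, 0.0243, 0.0243, 0.0243, 0.1847, 0.1847, 0.1847, 0.1847, 0.1870]  mean=2.6457  Neff=5.7724  idx=[2, 4, 4, 5, 6, 6, 7, 7, 8]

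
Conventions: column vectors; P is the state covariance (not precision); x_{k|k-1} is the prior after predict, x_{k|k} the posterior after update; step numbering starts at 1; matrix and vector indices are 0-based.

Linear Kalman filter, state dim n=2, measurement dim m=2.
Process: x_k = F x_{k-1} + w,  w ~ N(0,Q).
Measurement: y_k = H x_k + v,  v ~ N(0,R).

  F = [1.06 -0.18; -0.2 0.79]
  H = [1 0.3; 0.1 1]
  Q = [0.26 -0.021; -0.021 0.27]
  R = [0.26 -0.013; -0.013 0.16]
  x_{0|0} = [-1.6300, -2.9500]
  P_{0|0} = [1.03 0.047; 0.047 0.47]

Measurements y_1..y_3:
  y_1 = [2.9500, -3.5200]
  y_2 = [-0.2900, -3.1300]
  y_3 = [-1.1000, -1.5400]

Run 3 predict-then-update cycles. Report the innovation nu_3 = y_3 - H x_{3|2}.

innov = [-2.7108, 1.1903]

step 1: x^-=[-1.1968, -2.0045]  P^-=[1.4146 -0.2651; -0.2651 0.5897]  S=[1.5686 0.0323; 0.0323 0.7108]  K=[0.8555 -0.2128; -0.0726 0.7956]  nu=[4.7482, -1.3958]  x^+=[3.1623, -3.4598]  P^+=[0.2461 -0.0698; -0.0698 0.1352]
step 2: x^-=[3.9748, -3.3657]  P^-=[0.5676 -0.1534; -0.1534 0.3863]  S=[0.7703 0.0017; 0.0017 0.5213]  K=[0.6775 -0.1875; -0.0502 0.7118]  nu=[-3.2551, -0.1618]  x^+=[1.7999, -3.3174]  P^+=[0.1961 -0.0584; -0.0584 0.1204]
step 3: x^-=[2.5050, -2.9808]  P^-=[0.5065 -0.1307; -0.1307 0.3714]  S=[0.7215 0.0144; 0.0144 0.5104]  K=[0.6512 -0.1753; -0.0408 0.7033]  nu=[-2.7108, 1.1903]  x^+=[0.5311, -2.0330]  P^+=[0.1882 -0.0553; -0.0553 0.1186]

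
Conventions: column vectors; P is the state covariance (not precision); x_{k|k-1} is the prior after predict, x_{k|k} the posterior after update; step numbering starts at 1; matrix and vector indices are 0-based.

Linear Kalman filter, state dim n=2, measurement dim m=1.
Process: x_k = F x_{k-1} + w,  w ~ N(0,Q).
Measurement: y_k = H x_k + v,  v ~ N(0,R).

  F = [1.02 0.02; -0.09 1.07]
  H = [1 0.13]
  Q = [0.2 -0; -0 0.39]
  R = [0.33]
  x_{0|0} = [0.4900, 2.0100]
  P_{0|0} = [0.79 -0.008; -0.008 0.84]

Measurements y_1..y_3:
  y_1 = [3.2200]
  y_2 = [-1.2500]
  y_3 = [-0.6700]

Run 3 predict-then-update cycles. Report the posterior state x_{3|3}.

step 1: x^-=[0.5400, 2.1066]  P^-=[1.0219 -0.0633; -0.0633 1.3597]  S=[1.3585]  K=[0.7462; 0.0835]  nu=[2.4061]  x^+=[2.3355, 2.3076]  P^+=[0.2655 -0.1480; -0.1480 1.3502]
step 2: x^-=[2.4284, 2.2590]  P^-=[0.4707 -0.1567; -0.1567 1.9665]  S=[0.7932]  K=[0.5678; 0.1247]  nu=[-3.9720]  x^+=[0.1732, 1.7634]  P^+=[0.2150 -0.2129; -0.2129 1.9541]
step 3: x^-=[0.2120, 1.8713]  P^-=[0.4158 -0.2099; -0.2099 2.6700]  S=[0.7364]  K=[0.5276; 0.1864]  nu=[-1.1252]  x^+=[-0.3817, 1.6616]  P^+=[0.2108 -0.2823; -0.2823 2.6444]

x_post = [-0.3817, 1.6616]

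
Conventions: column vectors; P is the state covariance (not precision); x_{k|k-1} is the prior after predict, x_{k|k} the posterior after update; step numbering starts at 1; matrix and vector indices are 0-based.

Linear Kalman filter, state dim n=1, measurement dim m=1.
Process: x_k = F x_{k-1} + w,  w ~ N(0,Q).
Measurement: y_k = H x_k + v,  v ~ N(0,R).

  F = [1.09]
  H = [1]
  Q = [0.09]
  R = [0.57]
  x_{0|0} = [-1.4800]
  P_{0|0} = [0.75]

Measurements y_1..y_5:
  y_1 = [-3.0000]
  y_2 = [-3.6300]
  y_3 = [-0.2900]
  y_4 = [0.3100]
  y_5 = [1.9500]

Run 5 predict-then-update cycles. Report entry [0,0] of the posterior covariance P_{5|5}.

P_post[0,0] = 0.2201

step 1: x^-=[-1.6132]  P^-=[0.9811]  S=[1.5511]  K=[0.6325]  nu=[-1.3868]  x^+=[-2.4904]  P^+=[0.3605]
step 2: x^-=[-2.7145]  P^-=[0.5183]  S=[1.0883]  K=[0.4763]  nu=[-0.9155]  x^+=[-3.1505]  P^+=[0.2715]
step 3: x^-=[-3.4341]  P^-=[0.4125]  S=[0.9825]  K=[0.4199]  nu=[3.1441]  x^+=[-2.1140]  P^+=[0.2393]
step 4: x^-=[-2.3042]  P^-=[0.3743]  S=[0.9443]  K=[0.3964]  nu=[2.6142]  x^+=[-1.2679]  P^+=[0.2260]
step 5: x^-=[-1.3820]  P^-=[0.3585]  S=[0.9285]  K=[0.3861]  nu=[3.3320]  x^+=[-0.0956]  P^+=[0.2201]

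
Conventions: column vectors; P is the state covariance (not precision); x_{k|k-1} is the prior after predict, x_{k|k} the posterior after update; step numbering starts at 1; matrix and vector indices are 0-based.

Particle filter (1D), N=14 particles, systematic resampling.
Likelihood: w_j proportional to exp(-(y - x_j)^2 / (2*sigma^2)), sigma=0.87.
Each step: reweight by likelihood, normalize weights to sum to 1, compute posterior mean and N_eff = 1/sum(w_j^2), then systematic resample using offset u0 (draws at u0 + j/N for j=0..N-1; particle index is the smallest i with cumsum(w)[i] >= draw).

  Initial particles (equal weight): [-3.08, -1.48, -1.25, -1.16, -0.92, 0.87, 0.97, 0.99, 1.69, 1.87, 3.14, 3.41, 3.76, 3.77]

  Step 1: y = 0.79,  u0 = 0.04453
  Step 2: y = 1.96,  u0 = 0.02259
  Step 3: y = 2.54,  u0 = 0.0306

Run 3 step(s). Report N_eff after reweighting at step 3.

N_eff = 10.1420

step 1: w=[0.0000, 0.0076, 0.0147, 0.0186, 0.0332, 0.2282, 0.2244, 0.2232, 0.1342, 0.1061, 0.0060, 0.0025, 0.0007, 0.0006]  mean=1.0128  Neff=5.4555  idx=[4, 5, 5, 5, 6, 6, 6, 7, 7, 7, 8, 8, 9, 9]
step 2: w=[0.0005, 0.0540, 0.0540, 0.0540, 0.0619, 0.0619, 0.0619, 0.0636, 0.0636, 0.0636, 0.1128, 0.1128, 0.1177, 0.1177]  mean=1.3310  Neff=11.6912  idx=[1, 2, 4, 5, 6, 7, 8, 9, 10, 11, 11, 12, 12, 13]
step 3: w=[0.0282, 0.0282, 0.0350, 0.0350, 0.0350, 0.0365, 0.0365, 0.0365, 0.1106, 0.1106, 0.1106, 0.1325, 0.1325, 0.1325]  mean=1.5631  Neff=10.1420  idx=[1, 3, 5, 7, 8, 9, 9, 10, 10, 11, 12, 12, 13, 13]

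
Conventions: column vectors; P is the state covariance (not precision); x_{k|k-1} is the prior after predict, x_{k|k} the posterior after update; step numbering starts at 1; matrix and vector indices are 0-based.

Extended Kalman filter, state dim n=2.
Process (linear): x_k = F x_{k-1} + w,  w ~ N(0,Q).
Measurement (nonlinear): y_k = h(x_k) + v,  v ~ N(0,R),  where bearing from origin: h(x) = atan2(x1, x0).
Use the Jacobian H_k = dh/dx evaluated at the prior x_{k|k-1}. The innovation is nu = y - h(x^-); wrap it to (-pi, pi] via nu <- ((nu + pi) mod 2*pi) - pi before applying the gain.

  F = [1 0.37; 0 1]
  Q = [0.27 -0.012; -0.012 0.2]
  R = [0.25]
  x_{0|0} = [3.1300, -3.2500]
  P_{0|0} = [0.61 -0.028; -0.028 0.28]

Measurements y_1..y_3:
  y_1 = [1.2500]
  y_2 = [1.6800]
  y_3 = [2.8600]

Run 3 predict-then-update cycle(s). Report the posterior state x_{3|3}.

step 1: x^-=[1.9275, -3.2500]  P^-=[0.8976 0.0636; 0.0636 0.4800]  H_jac=[0.2276 0.1350]  S=[0.3092]  K=[0.6886; 0.2564]  nu=[2.2855]  x^+=[3.5014, -2.6639]  P^+=[0.7510 0.0090; 0.0090 0.4597]
step 2: x^-=[2.5157, -2.6639]  P^-=[1.0906 0.1671; 0.1671 0.6597]  H_jac=[0.1984 0.1874]  S=[0.3285]  K=[0.7540; 0.4772]  nu=[2.4940]  x^+=[4.3962, -1.4739]  P^+=[0.9038 0.0489; 0.0489 0.5849]
step 3: x^-=[3.8509, -1.4739]  P^-=[1.2901 0.2533; 0.2533 0.7849]  H_jac=[0.0867 0.2265]  S=[0.3099]  K=[0.5460; 0.6445]  nu=[-3.0577]  x^+=[2.1814, -3.4445]  P^+=[1.1977 0.1442; 0.1442 0.6561]

x_post = [2.1814, -3.4445]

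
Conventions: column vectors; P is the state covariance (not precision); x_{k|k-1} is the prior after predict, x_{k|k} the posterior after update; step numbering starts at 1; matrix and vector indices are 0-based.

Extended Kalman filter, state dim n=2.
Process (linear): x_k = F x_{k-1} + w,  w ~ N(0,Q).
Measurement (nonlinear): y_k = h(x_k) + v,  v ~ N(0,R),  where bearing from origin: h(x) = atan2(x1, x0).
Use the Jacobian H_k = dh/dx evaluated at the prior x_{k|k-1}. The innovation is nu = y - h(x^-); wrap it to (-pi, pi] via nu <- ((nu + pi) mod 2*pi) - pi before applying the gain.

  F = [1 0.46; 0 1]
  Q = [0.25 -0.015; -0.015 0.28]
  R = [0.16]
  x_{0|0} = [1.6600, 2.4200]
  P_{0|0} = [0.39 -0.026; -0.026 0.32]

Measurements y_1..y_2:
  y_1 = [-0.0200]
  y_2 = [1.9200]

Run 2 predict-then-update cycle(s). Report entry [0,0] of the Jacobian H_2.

step 1: x^-=[2.7732, 2.4200]  P^-=[0.6838 0.1062; 0.1062 0.6000]  H_jac=[-0.1786 0.2047]  S=[0.1992]  K=[-0.5041; 0.5214]  nu=[-0.7375]  x^+=[3.1450, 2.0355]  P^+=[0.6332 0.1586; 0.1586 0.5459]
step 2: x^-=[4.0813, 2.0355]  P^-=[1.1445 0.3946; 0.3946 0.8259]  H_jac=[-0.0979 0.1962]  S=[0.1876]  K=[-0.1843; 0.6579]  nu=[1.4574]  x^+=[3.8127, 2.9943]  P^+=[1.1382 0.4174; 0.4174 0.7447]

H_jac[0,0] = -0.0979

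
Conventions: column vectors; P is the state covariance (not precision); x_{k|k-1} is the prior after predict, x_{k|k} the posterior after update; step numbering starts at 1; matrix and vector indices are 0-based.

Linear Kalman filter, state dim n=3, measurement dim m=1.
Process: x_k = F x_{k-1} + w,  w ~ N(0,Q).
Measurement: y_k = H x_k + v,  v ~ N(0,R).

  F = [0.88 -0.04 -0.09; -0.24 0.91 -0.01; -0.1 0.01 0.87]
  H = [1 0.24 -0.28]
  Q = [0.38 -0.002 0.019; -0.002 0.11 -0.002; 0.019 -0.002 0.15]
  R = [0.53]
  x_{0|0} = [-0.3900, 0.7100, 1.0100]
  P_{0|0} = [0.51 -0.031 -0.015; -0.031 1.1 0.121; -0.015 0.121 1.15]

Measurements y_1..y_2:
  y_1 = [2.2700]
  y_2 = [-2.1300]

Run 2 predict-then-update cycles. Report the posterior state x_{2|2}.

step 1: x^-=[-0.4625, 0.7296, 0.9248]  P^-=[0.7914 -0.1839 -0.1327; -0.1839 1.0617 0.1120; -0.1327 0.1120 1.0304]  S=[1.4344]  K=[0.5469; 0.0276; -0.2749]  nu=[2.8163]  x^+=[1.0778, 0.8072, 0.1505]  P^+=[0.3624 -0.2055 0.0830; -0.2055 1.0606 0.1229; 0.0830 0.1229 0.9220]
step 2: x^-=[0.9026, 0.4744, 0.0313]  P^-=[0.6720 -0.2918 -0.0283; -0.2918 1.0972 0.1076; -0.0283 0.1076 0.8397]  S=[1.1924]  K=[0.5115; -0.0492; -0.1992]  nu=[-3.1377]  x^+=[-0.7024, 0.6287, 0.6564]  P^+=[0.3601 -0.2618 0.0933; -0.2618 1.0943 0.0959; 0.0933 0.0959 0.7924]

x_post = [-0.7024, 0.6287, 0.6564]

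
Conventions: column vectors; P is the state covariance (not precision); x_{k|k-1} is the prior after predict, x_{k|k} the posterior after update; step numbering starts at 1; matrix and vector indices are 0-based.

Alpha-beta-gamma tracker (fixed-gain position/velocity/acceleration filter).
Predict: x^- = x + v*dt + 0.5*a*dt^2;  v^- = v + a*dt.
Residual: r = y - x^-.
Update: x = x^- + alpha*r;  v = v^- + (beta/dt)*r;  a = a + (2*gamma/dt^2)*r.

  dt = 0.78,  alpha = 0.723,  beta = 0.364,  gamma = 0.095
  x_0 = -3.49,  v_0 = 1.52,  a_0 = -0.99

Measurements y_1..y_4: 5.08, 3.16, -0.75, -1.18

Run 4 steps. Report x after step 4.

step 1: x_pred=-2.6056  r=7.6856  x^+=2.9511  v^+=4.3344  a^+=1.4102
step 2: x_pred=6.7609  r=-3.6009  x^+=4.1574  v^+=3.7539  a^+=0.2856
step 3: x_pred=7.1724  r=-7.9224  x^+=1.4445  v^+=0.2796  a^+=-2.1885
step 4: x_pred=0.9968  r=-2.1768  x^+=-0.5770  v^+=-2.4433  a^+=-2.8683

x_post = -0.5770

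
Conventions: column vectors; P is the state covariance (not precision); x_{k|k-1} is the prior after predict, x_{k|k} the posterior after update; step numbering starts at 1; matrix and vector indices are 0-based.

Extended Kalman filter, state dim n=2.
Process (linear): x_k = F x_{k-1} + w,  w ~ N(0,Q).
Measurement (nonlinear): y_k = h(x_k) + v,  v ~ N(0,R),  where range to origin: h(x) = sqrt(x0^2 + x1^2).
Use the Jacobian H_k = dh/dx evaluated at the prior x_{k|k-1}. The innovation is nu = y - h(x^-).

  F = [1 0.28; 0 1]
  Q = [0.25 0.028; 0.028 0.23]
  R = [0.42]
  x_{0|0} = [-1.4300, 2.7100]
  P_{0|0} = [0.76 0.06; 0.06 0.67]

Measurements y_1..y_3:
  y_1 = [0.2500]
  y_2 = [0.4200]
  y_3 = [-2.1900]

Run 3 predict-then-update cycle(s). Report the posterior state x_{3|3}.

step 1: x^-=[-0.6712, 2.7100]  P^-=[1.0961 0.2756; 0.2756 0.9000]  H_jac=[-0.2404 0.9707]  S=[1.2027]  K=[0.0033; 0.6713]  nu=[-2.5419]  x^+=[-0.6796, 1.0037]  P^+=[1.0961 0.2729; 0.2729 0.3580]
step 2: x^-=[-0.3986, 1.0037]  P^-=[1.5270 0.4012; 0.4012 0.5880]  H_jac=[-0.3691 0.9294]  S=[0.8607]  K=[-0.2216; 0.4629]  nu=[-0.6600]  x^+=[-0.2523, 0.6982]  P^+=[1.4847 0.4895; 0.4895 0.4036]
step 3: x^-=[-0.0568, 0.6982]  P^-=[2.0405 0.6305; 0.6305 0.6336]  H_jac=[-0.0811 0.9967]  S=[0.9609]  K=[0.4817; 0.6040]  nu=[-2.8905]  x^+=[-1.4491, -1.0476]  P^+=[1.8175 0.3510; 0.3510 0.2831]

x_post = [-1.4491, -1.0476]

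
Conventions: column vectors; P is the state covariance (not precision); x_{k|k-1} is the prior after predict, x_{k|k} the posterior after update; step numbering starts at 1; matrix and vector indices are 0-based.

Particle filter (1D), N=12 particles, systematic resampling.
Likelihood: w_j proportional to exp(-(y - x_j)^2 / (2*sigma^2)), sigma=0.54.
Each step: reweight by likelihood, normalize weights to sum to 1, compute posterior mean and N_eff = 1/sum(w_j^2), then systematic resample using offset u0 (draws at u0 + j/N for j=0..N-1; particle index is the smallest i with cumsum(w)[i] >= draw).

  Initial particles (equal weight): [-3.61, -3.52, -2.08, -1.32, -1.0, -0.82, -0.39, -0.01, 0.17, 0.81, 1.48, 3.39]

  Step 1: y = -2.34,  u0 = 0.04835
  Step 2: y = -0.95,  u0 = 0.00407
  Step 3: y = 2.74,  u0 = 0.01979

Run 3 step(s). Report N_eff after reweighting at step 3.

N_eff = 4.0829

step 1: w=[0.0492, 0.0718, 0.6958, 0.1312, 0.0359, 0.0149, 0.0012, 0.0001, 0.0000, 0.0000, 0.0000, 0.0000]  mean=-2.0992  Neff=1.9592  idx=[0, 2, 2, 2, 2, 2, 2, 2, 2, 2, 3, 4]
step 2: w=[0.0000, 0.0401, 0.0401, 0.0401, 0.0401, 0.0401, 0.0401, 0.0401, 0.0401, 0.0401, 0.2830, 0.3563]  mean=-1.4801  Neff=4.5143  idx=[1, 3, 5, 7, 9, 10, 10, 10, 11, 11, 11, 11]
step 3: w=[0.0000, 0.0000, 0.0000, 0.0000, 0.0000, 0.0034, 0.0034, 0.0034, 0.2474, 0.2474, 0.2474, 0.2474]  mean=-1.0033  Neff=4.0829  idx=[8, 8, 8, 9, 9, 9, 10, 10, 10, 11, 11, 11]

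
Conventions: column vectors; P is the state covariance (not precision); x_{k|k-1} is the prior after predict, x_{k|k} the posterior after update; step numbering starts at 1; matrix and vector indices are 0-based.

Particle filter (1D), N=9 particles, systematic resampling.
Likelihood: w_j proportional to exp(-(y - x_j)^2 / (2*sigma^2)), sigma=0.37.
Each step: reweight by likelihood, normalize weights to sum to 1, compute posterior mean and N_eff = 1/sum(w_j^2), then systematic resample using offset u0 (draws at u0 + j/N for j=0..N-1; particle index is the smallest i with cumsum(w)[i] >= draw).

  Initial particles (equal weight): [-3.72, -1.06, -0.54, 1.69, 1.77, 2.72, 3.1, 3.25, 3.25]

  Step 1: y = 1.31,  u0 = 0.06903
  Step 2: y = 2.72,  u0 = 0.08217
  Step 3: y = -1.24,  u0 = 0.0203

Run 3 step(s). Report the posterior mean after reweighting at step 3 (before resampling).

post_mean = 1.7109

step 1: w=[0.0000, 0.0000, 0.0000, 0.5607, 0.4386, 0.0007, 0.0000, 0.0000, 0.0000]  mean=1.7258  Neff=1.9733  idx=[3, 3, 3, 3, 3, 4, 4, 4, 4]
step 2: w=[0.0824, 0.0824, 0.0824, 0.0824, 0.0824, 0.1470, 0.1470, 0.1470, 0.1470]  mean=1.7370  Neff=8.3074  idx=[0, 2, 3, 5, 5, 6, 7, 8, 8]
step 3: w=[0.2464, 0.2464, 0.2464, 0.0434, 0.0434, 0.0434, 0.0434, 0.0434, 0.0434]  mean=1.7109  Neff=5.1673  idx=[0, 0, 0, 1, 1, 2, 2, 4, 6]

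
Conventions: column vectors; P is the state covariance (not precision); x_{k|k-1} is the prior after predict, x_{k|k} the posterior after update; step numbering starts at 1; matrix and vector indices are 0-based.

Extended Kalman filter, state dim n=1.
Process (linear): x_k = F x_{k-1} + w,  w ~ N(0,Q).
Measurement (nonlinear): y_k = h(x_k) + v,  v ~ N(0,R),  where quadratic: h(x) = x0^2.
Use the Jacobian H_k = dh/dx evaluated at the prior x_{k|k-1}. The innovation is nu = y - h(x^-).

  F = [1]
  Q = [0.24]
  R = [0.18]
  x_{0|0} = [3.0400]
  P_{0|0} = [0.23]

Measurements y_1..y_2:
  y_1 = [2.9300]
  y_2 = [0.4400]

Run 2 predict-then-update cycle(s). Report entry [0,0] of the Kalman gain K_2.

step 1: x^-=[3.0400]  P^-=[0.4700]  H_jac=[6.0800]  S=[17.5542]  K=[0.1628]  nu=[-6.3116]  x^+=[2.0126]  P^+=[0.0048]
step 2: x^-=[2.0126]  P^-=[0.2448]  H_jac=[4.0251]  S=[4.1464]  K=[0.2377]  nu=[-3.6104]  x^+=[1.1545]  P^+=[0.0106]

K[0,0] = 0.2377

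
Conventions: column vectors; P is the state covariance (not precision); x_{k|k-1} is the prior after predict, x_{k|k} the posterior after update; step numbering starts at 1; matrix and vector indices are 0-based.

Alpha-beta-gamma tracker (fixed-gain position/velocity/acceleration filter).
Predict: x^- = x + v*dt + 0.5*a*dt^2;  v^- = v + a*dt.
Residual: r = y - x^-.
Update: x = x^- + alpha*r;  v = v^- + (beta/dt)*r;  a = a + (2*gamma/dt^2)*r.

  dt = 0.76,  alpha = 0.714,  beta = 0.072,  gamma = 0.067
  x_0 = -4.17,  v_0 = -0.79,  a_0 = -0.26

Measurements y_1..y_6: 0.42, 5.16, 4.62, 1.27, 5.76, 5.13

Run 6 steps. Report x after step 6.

x_post = 6.4374

step 1: x_pred=-4.8455  r=5.2655  x^+=-1.0859  v^+=-0.4888  a^+=0.9616
step 2: x_pred=-1.1797  r=6.3397  x^+=3.3468  v^+=0.8426  a^+=2.4323
step 3: x_pred=4.6897  r=-0.0697  x^+=4.6399  v^+=2.6846  a^+=2.4162
step 4: x_pred=7.3780  r=-6.1080  x^+=3.0169  v^+=3.9422  a^+=0.9991
step 5: x_pred=6.3015  r=-0.5415  x^+=5.9149  v^+=4.6503  a^+=0.8735
step 6: x_pred=9.7014  r=-4.5714  x^+=6.4374  v^+=4.8811  a^+=-0.1870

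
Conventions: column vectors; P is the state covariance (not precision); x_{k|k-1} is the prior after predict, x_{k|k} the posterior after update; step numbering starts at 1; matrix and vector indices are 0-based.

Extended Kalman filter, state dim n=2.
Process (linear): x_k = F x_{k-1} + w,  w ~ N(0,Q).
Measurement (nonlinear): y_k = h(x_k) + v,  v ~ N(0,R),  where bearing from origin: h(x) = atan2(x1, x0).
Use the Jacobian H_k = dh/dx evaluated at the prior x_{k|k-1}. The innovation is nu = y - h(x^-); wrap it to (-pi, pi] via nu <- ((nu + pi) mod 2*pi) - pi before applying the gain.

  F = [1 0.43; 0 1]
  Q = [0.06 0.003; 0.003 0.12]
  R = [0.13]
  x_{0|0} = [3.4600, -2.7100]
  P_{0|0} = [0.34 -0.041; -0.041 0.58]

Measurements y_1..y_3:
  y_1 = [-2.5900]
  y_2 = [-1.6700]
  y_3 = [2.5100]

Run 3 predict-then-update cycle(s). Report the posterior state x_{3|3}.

step 1: x^-=[2.2947, -2.7100]  P^-=[0.4720 0.2114; 0.2114 0.7000]  H_jac=[0.2149 0.1820]  S=[0.1915]  K=[0.7305; 0.9024]  nu=[-1.7218]  x^+=[1.0369, -4.2637]  P^+=[0.3698 0.0852; 0.0852 0.5441]
step 2: x^-=[-0.7965, -4.2637]  P^-=[0.6036 0.3221; 0.3221 0.6641]  H_jac=[0.2266 -0.0423]  S=[0.1560]  K=[0.7894; 0.2877]  nu=[0.0855]  x^+=[-0.7290, -4.2391]  P^+=[0.5064 0.2867; 0.2867 0.6511]
step 3: x^-=[-2.5518, -4.2391]  P^-=[0.9333 0.5697; 0.5697 0.7711]  H_jac=[0.1732 -0.1042]  S=[0.1458]  K=[0.7012; 0.1252]  nu=[-1.6605]  x^+=[-3.7161, -4.4471]  P^+=[0.8616 0.5569; 0.5569 0.7689]

x_post = [-3.7161, -4.4471]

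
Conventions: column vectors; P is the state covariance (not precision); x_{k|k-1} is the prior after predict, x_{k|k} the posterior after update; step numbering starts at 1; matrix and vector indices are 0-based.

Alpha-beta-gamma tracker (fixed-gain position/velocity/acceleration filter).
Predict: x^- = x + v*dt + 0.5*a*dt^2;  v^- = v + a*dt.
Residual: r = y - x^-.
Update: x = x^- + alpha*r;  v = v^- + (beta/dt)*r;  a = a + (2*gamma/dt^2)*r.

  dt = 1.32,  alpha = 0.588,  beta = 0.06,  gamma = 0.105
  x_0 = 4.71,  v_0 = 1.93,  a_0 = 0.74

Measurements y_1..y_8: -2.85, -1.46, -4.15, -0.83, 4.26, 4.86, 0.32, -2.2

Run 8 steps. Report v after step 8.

v_post = 0.0520

step 1: x_pred=7.9023  r=-10.7523  x^+=1.5799  v^+=2.4181  a^+=-0.5559
step 2: x_pred=4.2875  r=-5.7475  x^+=0.9080  v^+=1.4230  a^+=-1.2486
step 3: x_pred=1.6986  r=-5.8486  x^+=-1.7404  v^+=-0.4910  a^+=-1.9535
step 4: x_pred=-4.0904  r=3.2604  x^+=-2.1733  v^+=-2.9214  a^+=-1.5605
step 5: x_pred=-7.3891  r=11.6491  x^+=-0.5394  v^+=-4.4518  a^+=-0.1566
step 6: x_pred=-6.5522  r=11.4122  x^+=0.1582  v^+=-4.1397  a^+=1.2189
step 7: x_pred=-4.2444  r=4.5644  x^+=-1.5605  v^+=-2.3233  a^+=1.7690
step 8: x_pred=-3.0862  r=0.8862  x^+=-2.5651  v^+=0.0520  a^+=1.8758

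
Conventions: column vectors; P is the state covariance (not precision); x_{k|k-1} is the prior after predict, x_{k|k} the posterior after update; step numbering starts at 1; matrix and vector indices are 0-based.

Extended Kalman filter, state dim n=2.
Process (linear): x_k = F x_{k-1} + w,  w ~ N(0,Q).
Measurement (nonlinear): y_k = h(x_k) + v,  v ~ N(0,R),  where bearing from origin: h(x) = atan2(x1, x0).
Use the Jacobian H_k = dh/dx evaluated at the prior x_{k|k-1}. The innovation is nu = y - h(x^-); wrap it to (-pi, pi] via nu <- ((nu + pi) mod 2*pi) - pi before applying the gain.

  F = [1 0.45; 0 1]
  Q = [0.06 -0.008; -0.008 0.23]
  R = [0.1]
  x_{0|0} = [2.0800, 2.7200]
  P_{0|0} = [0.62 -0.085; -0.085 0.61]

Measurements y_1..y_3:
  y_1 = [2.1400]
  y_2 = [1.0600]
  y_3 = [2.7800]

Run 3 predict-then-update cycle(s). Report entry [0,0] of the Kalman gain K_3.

step 1: x^-=[3.3040, 2.7200]  P^-=[0.7270 0.1815; 0.1815 0.8400]  H_jac=[-0.1485 0.1804]  S=[0.1336]  K=[-0.5629; 0.9322]  nu=[1.4512]  x^+=[2.4871, 4.0728]  P^+=[0.6847 0.2516; 0.2516 0.7239]
step 2: x^-=[4.3198, 4.0728]  P^-=[1.1177 0.5694; 0.5694 0.9539]  H_jac=[-0.1155 0.1226]  S=[0.1131]  K=[-0.5248; 0.4518]  nu=[0.3040]  x^+=[4.1603, 4.2102]  P^+=[1.0866 0.5962; 0.5962 0.9308]
step 3: x^-=[6.0549, 4.2102]  P^-=[1.8716 1.0070; 1.0070 1.1608]  H_jac=[-0.0774 0.1113]  S=[0.1082]  K=[-0.3028; 0.4737]  nu=[2.1724]  x^+=[5.3972, 5.2392]  P^+=[1.8617 1.0226; 1.0226 1.1365]

K[0,0] = -0.3028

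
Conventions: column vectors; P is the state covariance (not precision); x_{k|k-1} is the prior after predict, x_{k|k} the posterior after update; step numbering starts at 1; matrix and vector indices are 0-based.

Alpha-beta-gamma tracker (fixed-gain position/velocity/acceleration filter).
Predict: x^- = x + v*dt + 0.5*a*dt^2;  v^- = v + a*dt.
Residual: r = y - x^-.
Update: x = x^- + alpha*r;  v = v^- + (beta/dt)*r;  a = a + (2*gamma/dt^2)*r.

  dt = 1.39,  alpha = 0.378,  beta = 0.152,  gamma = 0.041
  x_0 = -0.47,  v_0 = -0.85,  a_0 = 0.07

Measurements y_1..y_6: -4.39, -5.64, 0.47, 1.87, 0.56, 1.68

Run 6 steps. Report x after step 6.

x_post = 1.5927

step 1: x_pred=-1.5839  r=-2.8061  x^+=-2.6446  v^+=-1.0596  a^+=-0.0491
step 2: x_pred=-4.1648  r=-1.4752  x^+=-4.7224  v^+=-1.2891  a^+=-0.1117
step 3: x_pred=-6.6222  r=7.0922  x^+=-3.9414  v^+=-0.6688  a^+=0.1893
step 4: x_pred=-4.6882  r=6.5582  x^+=-2.2092  v^+=0.3114  a^+=0.4676
step 5: x_pred=-1.3245  r=1.8845  x^+=-0.6122  v^+=1.1675  a^+=0.5476
step 6: x_pred=1.5397  r=0.1403  x^+=1.5927  v^+=1.9440  a^+=0.5536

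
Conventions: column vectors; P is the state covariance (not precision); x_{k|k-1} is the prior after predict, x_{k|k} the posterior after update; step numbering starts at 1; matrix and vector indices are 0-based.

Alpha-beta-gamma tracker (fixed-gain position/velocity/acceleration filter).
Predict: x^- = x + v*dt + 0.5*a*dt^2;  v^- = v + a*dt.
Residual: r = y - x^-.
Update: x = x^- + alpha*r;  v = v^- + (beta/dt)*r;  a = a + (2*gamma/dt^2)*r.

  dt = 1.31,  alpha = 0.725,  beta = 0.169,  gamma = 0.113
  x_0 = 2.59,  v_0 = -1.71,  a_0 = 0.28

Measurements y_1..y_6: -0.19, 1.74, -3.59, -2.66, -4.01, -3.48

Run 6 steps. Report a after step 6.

a_post = 0.0784

step 1: x_pred=0.5902  r=-0.7802  x^+=0.0245  v^+=-1.4438  a^+=0.1773
step 2: x_pred=-1.7148  r=3.4548  x^+=0.7899  v^+=-0.7659  a^+=0.6322
step 3: x_pred=0.3290  r=-3.9190  x^+=-2.5123  v^+=-0.4433  a^+=0.1161
step 4: x_pred=-2.9934  r=0.3334  x^+=-2.7517  v^+=-0.2482  a^+=0.1600
step 5: x_pred=-2.9395  r=-1.0705  x^+=-3.7156  v^+=-0.1767  a^+=0.0190
step 6: x_pred=-3.9307  r=0.4507  x^+=-3.6039  v^+=-0.0936  a^+=0.0784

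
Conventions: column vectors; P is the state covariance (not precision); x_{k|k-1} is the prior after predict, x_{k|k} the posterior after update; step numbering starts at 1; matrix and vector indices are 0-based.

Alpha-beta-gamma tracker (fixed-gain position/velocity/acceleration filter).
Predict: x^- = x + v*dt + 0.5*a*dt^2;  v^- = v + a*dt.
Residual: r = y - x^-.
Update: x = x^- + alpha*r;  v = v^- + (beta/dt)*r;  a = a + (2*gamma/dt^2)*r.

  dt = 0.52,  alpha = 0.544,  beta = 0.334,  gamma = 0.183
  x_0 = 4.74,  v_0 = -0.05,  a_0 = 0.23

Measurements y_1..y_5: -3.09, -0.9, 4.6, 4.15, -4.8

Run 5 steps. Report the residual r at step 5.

step 1: x_pred=4.7451  r=-7.8351  x^+=0.4828  v^+=-4.9629  a^+=-10.3752
step 2: x_pred=-3.5007  r=2.6007  x^+=-2.0859  v^+=-8.6876  a^+=-6.8551
step 3: x_pred=-7.5303  r=12.1303  x^+=-0.9314  v^+=-4.4609  a^+=9.5638
step 4: x_pred=-1.9580  r=6.1080  x^+=1.3647  v^+=4.4355  a^+=17.8314
step 5: x_pred=6.0820  r=-10.8820  x^+=0.1622  v^+=6.7183  a^+=3.1020

resid = -10.8820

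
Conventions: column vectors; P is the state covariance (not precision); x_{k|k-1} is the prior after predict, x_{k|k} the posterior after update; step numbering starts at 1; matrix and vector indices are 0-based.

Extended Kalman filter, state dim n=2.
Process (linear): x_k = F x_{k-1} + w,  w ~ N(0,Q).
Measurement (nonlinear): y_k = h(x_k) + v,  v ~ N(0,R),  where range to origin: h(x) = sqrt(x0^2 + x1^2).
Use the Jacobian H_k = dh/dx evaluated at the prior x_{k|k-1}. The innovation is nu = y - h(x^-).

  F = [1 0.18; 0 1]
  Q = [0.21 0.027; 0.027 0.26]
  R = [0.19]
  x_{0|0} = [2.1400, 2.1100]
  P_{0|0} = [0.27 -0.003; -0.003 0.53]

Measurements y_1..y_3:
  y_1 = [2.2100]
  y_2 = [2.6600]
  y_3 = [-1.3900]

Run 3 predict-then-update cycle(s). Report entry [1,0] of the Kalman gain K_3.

step 1: x^-=[2.5198, 2.1100]  P^-=[0.4961 0.1194; 0.1194 0.7900]  H_jac=[0.7667 0.6420]  S=[0.9248]  K=[0.4942; 0.6474]  nu=[-1.0766]  x^+=[1.9878, 1.4130]  P^+=[0.2702 -0.1765; -0.1765 0.4024]
step 2: x^-=[2.2421, 1.4130]  P^-=[0.4297 -0.0771; -0.0771 0.6624]  H_jac=[0.8460 0.5332]  S=[0.6164]  K=[0.5232; 0.4672]  nu=[0.0098]  x^+=[2.2472, 1.4176]  P^+=[0.2610 -0.2277; -0.2277 0.5278]
step 3: x^-=[2.5024, 1.4176]  P^-=[0.4061 -0.1057; -0.1057 0.7878]  H_jac=[0.8701 0.4929]  S=[0.5982]  K=[0.5036; 0.4954]  nu=[-4.2660]  x^+=[0.3539, -0.6958]  P^+=[0.2544 -0.2550; -0.2550 0.6410]

K[1,0] = 0.4954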